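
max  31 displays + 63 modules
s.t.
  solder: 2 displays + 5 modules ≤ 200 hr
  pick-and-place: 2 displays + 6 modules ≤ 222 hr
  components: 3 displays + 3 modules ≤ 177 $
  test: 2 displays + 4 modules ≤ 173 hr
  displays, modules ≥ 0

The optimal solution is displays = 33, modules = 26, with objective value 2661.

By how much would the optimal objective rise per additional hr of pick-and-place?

Binding: pick-and-place and components. Non-binding: solder (4 unused), test (3 unused).
By complementary slackness, y = 0 for the non-binding constraints.
Dual feasibility on the basic columns requires 2·y_pick-and-place + 3·y_components = 31, 6·y_pick-and-place + 3·y_components = 63.
Solving: y_pick-and-place = 8, y_components = 5.
Shadow price of pick-and-place = 8.

8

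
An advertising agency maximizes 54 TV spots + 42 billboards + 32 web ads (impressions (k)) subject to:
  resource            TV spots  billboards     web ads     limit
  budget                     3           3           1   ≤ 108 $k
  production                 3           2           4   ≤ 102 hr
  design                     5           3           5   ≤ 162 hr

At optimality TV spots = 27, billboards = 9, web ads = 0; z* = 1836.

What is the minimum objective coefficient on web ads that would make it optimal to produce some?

38

At the optimum: budget uses 108 of 108 (binding); production uses 99 of 102 (slack = 3); design uses 162 of 162 (binding).
Slack constraints have shadow price 0 (complementary slackness).
From A_Bᵀ y = c: 3·y_budget + 5·y_design = 54; 3·y_budget + 3·y_design = 42.
Solving: y_budget = 8, y_design = 6.
web ads enters the basis when its profit ≥ yᵀa₃ = 8·1 + 6·5 = 38.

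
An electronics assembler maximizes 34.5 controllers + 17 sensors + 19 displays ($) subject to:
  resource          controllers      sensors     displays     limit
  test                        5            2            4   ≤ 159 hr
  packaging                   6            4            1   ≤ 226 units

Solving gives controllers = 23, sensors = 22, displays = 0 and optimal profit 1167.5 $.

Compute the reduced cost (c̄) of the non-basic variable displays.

-1

Both test and packaging are binding at x*.
The binding rows give the dual system: 5·y_test + 6·y_packaging = 34.5 and 2·y_test + 4·y_packaging = 17.
Solving: y_test = 4.5, y_packaging = 2.
Reduced cost of displays: c₃ − yᵀa₃ = 19 − (4.5·4 + 2·1) = 19 − 20 = -1.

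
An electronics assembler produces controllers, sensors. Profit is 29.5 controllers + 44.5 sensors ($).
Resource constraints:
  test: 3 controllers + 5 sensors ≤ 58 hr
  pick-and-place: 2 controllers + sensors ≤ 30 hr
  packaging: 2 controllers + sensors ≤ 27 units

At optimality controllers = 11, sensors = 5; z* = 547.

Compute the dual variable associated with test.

8.5

Check each constraint at x*: test 58/58 (tight); pick-and-place 27/30 (slack 3); packaging 27/27 (tight).
Since pick-and-place is not tight, its dual is 0.
Dual feasibility on the basic columns requires 3·y_test + 2·y_packaging = 29.5, 5·y_test + 1·y_packaging = 44.5.
→ y_test = 8.5 and y_packaging = 2.
Shadow price of test = 8.5.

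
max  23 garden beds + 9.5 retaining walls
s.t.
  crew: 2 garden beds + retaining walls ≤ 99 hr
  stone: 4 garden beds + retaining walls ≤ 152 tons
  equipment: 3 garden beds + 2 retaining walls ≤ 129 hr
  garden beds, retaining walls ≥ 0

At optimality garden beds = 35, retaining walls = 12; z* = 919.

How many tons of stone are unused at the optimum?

0

stone used = 4·35 + 1·12 = 152; slack = 152 − 152 = 0.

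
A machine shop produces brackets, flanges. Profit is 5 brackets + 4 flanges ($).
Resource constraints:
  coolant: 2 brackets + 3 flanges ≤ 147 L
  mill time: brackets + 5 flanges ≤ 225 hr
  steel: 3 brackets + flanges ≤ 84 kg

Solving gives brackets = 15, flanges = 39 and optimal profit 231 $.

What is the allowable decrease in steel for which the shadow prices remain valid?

15

Binding constraints: coolant, steel. The basis is B = [[2,3],[3,1]] with det -7.
Per unit decrease in steel, x* moves by d = (-0.4286, 0.2857).
The basis stays optimal until mill time becomes binding; allowable decrease = 15 kg.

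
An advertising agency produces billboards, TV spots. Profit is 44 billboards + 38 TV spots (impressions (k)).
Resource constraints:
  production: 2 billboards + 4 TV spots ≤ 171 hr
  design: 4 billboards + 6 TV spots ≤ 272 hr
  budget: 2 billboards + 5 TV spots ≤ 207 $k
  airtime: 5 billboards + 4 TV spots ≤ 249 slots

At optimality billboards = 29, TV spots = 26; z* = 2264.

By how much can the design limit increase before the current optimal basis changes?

Binding constraints: design, airtime. The basis is B = [[4,6],[5,4]] with det -14.
Per unit increase in design, x* moves by d = (-0.2857, 0.3571).
The basis stays optimal until production becomes binding; allowable increase = 10.5 hr.

10.5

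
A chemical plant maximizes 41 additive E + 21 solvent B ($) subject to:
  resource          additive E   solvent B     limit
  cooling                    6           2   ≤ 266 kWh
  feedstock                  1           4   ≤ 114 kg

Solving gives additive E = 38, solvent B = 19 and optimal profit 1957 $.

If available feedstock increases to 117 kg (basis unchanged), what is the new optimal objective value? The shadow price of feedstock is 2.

1963

Δb = 3, so new z* = 1957 + (2)·(3) = 1957 + 6 = 1963.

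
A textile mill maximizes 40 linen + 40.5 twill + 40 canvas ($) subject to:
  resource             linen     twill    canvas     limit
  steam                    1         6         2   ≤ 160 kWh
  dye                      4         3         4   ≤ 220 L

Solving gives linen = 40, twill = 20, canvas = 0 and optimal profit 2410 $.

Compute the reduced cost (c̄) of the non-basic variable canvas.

-2

At the optimum: steam uses 160 of 160 (binding); dye uses 220 of 220 (binding).
Dual feasibility on the basic columns requires 1·y_steam + 4·y_dye = 40, 6·y_steam + 3·y_dye = 40.5.
Solving: y_steam = 2, y_dye = 9.5.
Reduced cost of canvas: c₃ − yᵀa₃ = 40 − (2·2 + 9.5·4) = 40 − 42 = -2.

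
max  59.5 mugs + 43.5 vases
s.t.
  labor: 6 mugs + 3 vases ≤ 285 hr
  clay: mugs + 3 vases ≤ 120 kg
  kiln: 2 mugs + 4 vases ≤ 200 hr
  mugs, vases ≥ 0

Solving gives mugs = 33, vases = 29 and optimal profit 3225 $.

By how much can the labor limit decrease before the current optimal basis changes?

165

Binding constraints: labor, clay. The basis is B = [[6,3],[1,3]] with det 15.
Per unit decrease in labor, x* moves by d = (-0.2, 0.0667).
The basis stays optimal until mugs reaches 0; allowable decrease = 165 hr.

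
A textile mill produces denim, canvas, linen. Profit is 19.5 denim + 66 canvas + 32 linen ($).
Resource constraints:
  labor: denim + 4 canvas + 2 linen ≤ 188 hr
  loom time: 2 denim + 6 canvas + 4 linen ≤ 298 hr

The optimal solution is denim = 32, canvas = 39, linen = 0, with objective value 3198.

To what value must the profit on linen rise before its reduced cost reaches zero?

39

Check each constraint at x*: labor 188/188 (tight); loom time 298/298 (tight).
From A_Bᵀ y = c: 1·y_labor + 2·y_loom time = 19.5; 4·y_labor + 6·y_loom time = 66.
This yields shadow prices y_labor = 7.5, y_loom time = 6.
linen enters the basis when its profit ≥ yᵀa₃ = 7.5·2 + 6·4 = 39.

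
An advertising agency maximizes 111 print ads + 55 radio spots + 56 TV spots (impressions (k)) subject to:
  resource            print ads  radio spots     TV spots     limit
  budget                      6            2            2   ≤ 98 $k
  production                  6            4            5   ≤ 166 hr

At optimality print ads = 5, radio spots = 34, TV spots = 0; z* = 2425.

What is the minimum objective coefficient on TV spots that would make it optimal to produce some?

64

Check each constraint at x*: budget 98/98 (tight); production 166/166 (tight).
Dual feasibility on the basic columns requires 6·y_budget + 6·y_production = 111, 2·y_budget + 4·y_production = 55.
→ y_budget = 9.5 and y_production = 9.
TV spots enters the basis when its profit ≥ yᵀa₃ = 9.5·2 + 9·5 = 64.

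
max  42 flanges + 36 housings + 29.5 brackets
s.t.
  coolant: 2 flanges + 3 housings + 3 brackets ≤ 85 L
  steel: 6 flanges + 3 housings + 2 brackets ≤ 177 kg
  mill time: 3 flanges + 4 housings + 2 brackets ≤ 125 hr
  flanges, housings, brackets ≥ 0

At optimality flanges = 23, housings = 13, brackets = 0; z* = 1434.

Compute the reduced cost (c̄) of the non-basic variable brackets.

-2

Binding: coolant and steel. Non-binding: mill time (4 unused).
Since mill time is not tight, its dual is 0.
Dual feasibility on the basic columns requires 2·y_coolant + 6·y_steel = 42, 3·y_coolant + 3·y_steel = 36.
Solving: y_coolant = 7.5, y_steel = 4.5.
Reduced cost of brackets: c₃ − yᵀa₃ = 29.5 − (7.5·3 + 4.5·2) = 29.5 − 31.5 = -2.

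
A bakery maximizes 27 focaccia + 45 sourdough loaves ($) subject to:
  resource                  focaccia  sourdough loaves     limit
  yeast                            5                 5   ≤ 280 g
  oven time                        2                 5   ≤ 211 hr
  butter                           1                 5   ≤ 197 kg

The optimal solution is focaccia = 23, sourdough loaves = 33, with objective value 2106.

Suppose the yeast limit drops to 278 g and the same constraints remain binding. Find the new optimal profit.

At the optimum: yeast uses 280 of 280 (binding); oven time uses 211 of 211 (binding); butter uses 188 of 197 (slack = 9).
By complementary slackness, y = 0 for the non-binding constraint.
From A_Bᵀ y = c: 5·y_yeast + 2·y_oven time = 27; 5·y_yeast + 5·y_oven time = 45.
This yields shadow prices y_yeast = 3, y_oven time = 6.
Δz = y_yeast·Δb = 3 × (-2) = -6, so new z* = 2106 − 6 = 2100.

2100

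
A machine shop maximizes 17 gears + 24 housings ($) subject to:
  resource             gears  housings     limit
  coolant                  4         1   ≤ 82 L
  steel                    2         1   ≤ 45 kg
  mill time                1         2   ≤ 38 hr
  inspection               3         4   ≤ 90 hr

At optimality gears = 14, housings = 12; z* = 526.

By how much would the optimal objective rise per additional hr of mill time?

2

Check each constraint at x*: coolant 68/82 (slack 14); steel 40/45 (slack 5); mill time 38/38 (tight); inspection 90/90 (tight).
Slack constraints have shadow price 0 (complementary slackness).
Dual feasibility on the basic columns requires 1·y_mill time + 3·y_inspection = 17, 2·y_mill time + 4·y_inspection = 24.
→ y_mill time = 2 and y_inspection = 5.
Shadow price of mill time = 2.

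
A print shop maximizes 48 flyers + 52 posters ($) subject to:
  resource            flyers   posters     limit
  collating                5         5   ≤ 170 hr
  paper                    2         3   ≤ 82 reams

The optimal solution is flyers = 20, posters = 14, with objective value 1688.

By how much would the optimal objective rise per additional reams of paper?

4

Both collating and paper are binding at x*.
From A_Bᵀ y = c: 5·y_collating + 2·y_paper = 48; 5·y_collating + 3·y_paper = 52.
→ y_collating = 8 and y_paper = 4.
Shadow price of paper = 4.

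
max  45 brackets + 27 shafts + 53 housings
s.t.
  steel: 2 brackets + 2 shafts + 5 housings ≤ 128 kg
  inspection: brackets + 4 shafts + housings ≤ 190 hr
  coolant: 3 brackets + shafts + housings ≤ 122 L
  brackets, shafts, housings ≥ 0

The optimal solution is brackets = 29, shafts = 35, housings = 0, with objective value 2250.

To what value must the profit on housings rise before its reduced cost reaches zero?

54

Binding: steel and coolant. Non-binding: inspection (21 unused).
Slack constraints have shadow price 0 (complementary slackness).
Dual feasibility on the basic columns requires 2·y_steel + 3·y_coolant = 45, 2·y_steel + 1·y_coolant = 27.
This yields shadow prices y_steel = 9, y_coolant = 9.
housings enters the basis when its profit ≥ yᵀa₃ = 9·5 + 9·1 = 54.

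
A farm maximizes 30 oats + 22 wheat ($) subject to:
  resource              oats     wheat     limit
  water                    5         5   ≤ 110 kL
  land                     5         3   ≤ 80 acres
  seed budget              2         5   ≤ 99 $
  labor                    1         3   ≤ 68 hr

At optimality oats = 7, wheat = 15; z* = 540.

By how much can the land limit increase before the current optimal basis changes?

Binding constraints: water, land. The basis is B = [[5,5],[5,3]] with det -10.
Per unit increase in land, x* moves by d = (0.5, -0.5).
The basis stays optimal until wheat reaches 0; allowable increase = 30 acres.

30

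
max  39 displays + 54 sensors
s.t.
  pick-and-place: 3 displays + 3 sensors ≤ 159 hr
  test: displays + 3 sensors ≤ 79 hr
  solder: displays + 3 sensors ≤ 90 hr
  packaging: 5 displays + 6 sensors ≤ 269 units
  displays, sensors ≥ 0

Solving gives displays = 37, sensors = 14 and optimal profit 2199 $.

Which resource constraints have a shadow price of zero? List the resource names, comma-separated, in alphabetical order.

pick-and-place: 153/159 (slack 6)
test: 79/79 (binding)
solder: 79/90 (slack 11)
packaging: 269/269 (binding)
By complementary slackness, a constraint with positive slack has shadow price 0 → pick-and-place, solder.

pick-and-place, solder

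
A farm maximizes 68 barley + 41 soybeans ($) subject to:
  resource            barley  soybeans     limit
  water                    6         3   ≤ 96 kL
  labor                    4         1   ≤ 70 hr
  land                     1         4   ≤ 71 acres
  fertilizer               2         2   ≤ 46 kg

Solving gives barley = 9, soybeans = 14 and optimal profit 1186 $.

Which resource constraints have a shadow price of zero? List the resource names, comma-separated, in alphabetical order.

water: 96/96 (binding)
labor: 50/70 (slack 20)
land: 65/71 (slack 6)
fertilizer: 46/46 (binding)
By complementary slackness, a constraint with positive slack has shadow price 0 → labor, land.

labor, land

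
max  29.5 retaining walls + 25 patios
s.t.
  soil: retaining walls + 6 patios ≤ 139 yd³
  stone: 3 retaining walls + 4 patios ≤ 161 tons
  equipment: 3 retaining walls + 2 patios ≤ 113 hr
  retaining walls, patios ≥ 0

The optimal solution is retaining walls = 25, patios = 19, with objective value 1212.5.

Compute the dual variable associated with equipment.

9.5

Check each constraint at x*: soil 139/139 (tight); stone 151/161 (slack 10); equipment 113/113 (tight).
Slack constraints have shadow price 0 (complementary slackness).
From A_Bᵀ y = c: 1·y_soil + 3·y_equipment = 29.5; 6·y_soil + 2·y_equipment = 25.
Solving: y_soil = 1, y_equipment = 9.5.
Shadow price of equipment = 9.5.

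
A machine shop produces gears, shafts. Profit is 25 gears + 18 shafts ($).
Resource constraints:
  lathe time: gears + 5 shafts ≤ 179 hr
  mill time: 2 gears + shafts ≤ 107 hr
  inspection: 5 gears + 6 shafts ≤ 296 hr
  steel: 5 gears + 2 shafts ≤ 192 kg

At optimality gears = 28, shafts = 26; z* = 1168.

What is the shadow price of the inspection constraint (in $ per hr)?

Binding: inspection and steel. Non-binding: lathe time (21 unused), mill time (25 unused).
Since lathe time, mill time are not tight, their duals are 0.
The binding rows give the dual system: 5·y_inspection + 5·y_steel = 25 and 6·y_inspection + 2·y_steel = 18.
Solving: y_inspection = 2, y_steel = 3.
Shadow price of inspection = 2.

2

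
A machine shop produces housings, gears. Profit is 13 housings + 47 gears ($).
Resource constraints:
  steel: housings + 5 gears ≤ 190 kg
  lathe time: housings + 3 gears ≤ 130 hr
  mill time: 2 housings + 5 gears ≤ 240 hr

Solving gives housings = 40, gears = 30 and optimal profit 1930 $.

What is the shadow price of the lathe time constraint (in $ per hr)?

Binding: steel and lathe time. Non-binding: mill time (10 unused).
Since mill time is not tight, its dual is 0.
Dual feasibility on the basic columns requires 1·y_steel + 1·y_lathe time = 13, 5·y_steel + 3·y_lathe time = 47.
This yields shadow prices y_steel = 4, y_lathe time = 9.
Shadow price of lathe time = 9.

9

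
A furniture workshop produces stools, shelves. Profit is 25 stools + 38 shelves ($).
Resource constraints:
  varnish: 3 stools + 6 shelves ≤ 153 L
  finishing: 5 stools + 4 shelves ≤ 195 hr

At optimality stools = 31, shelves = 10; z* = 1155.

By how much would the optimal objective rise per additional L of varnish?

5

Check each constraint at x*: varnish 153/153 (tight); finishing 195/195 (tight).
Dual feasibility on the basic columns requires 3·y_varnish + 5·y_finishing = 25, 6·y_varnish + 4·y_finishing = 38.
This yields shadow prices y_varnish = 5, y_finishing = 2.
Shadow price of varnish = 5.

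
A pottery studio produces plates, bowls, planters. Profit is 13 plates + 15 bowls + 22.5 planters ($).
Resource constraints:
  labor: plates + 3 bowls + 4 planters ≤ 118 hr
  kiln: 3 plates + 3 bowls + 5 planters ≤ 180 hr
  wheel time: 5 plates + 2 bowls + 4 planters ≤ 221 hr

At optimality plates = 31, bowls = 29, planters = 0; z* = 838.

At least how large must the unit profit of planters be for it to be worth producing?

24

Binding: labor and kiln. Non-binding: wheel time (8 unused).
By complementary slackness, y = 0 for the non-binding constraint.
Dual feasibility on the basic columns requires 1·y_labor + 3·y_kiln = 13, 3·y_labor + 3·y_kiln = 15.
→ y_labor = 1 and y_kiln = 4.
planters enters the basis when its profit ≥ yᵀa₃ = 1·4 + 4·5 = 24.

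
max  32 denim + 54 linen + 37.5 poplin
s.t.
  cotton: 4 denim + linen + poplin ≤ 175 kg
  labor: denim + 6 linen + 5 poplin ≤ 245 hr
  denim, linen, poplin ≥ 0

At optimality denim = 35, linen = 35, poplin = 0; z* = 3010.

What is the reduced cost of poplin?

Check each constraint at x*: cotton 175/175 (tight); labor 245/245 (tight).
The binding rows give the dual system: 4·y_cotton + 1·y_labor = 32 and 1·y_cotton + 6·y_labor = 54.
Solving: y_cotton = 6, y_labor = 8.
Reduced cost of poplin: c₃ − yᵀa₃ = 37.5 − (6·1 + 8·5) = 37.5 − 46 = -8.5.

-8.5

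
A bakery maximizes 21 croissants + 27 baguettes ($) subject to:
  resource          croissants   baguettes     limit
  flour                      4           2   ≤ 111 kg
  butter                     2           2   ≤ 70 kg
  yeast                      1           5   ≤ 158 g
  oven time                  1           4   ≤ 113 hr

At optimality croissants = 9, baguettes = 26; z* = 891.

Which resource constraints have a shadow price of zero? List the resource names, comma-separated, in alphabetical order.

flour, yeast

flour: 88/111 (slack 23)
butter: 70/70 (binding)
yeast: 139/158 (slack 19)
oven time: 113/113 (binding)
By complementary slackness, a constraint with positive slack has shadow price 0 → flour, yeast.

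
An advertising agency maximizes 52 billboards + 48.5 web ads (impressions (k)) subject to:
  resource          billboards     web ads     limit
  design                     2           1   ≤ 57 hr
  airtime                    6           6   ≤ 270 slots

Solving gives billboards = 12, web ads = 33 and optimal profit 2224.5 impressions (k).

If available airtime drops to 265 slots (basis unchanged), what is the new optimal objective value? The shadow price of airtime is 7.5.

Δb = -5, so new z* = 2224.5 + (7.5)·(-5) = 2224.5 − 37.5 = 2187.

2187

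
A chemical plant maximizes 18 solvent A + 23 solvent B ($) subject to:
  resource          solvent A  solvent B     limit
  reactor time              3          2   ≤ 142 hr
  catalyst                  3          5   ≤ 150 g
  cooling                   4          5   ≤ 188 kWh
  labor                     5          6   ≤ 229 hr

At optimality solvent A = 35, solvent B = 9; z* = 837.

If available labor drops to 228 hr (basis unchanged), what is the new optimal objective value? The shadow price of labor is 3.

834

Δb = -1, so new z* = 837 + (3)·(-1) = 837 − 3 = 834.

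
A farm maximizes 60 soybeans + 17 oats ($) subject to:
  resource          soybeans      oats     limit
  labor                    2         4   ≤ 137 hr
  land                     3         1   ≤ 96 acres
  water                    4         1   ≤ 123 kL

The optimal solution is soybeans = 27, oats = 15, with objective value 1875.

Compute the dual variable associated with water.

9

Binding: land and water. Non-binding: labor (23 unused).
Slack constraints have shadow price 0 (complementary slackness).
The binding rows give the dual system: 3·y_land + 4·y_water = 60 and 1·y_land + 1·y_water = 17.
This yields shadow prices y_land = 8, y_water = 9.
Shadow price of water = 9.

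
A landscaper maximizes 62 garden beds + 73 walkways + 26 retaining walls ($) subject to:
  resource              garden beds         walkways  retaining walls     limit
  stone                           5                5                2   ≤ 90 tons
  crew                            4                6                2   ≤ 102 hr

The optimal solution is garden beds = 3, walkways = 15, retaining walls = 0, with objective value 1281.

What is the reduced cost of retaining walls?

-1

Check each constraint at x*: stone 90/90 (tight); crew 102/102 (tight).
From A_Bᵀ y = c: 5·y_stone + 4·y_crew = 62; 5·y_stone + 6·y_crew = 73.
Solving: y_stone = 8, y_crew = 5.5.
Reduced cost of retaining walls: c₃ − yᵀa₃ = 26 − (8·2 + 5.5·2) = 26 − 27 = -1.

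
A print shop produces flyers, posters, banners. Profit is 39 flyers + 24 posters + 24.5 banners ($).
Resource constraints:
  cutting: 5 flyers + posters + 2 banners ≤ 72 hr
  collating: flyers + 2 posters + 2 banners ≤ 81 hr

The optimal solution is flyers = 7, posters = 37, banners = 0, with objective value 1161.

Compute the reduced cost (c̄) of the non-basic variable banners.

Check each constraint at x*: cutting 72/72 (tight); collating 81/81 (tight).
From A_Bᵀ y = c: 5·y_cutting + 1·y_collating = 39; 1·y_cutting + 2·y_collating = 24.
→ y_cutting = 6 and y_collating = 9.
Reduced cost of banners: c₃ − yᵀa₃ = 24.5 − (6·2 + 9·2) = 24.5 − 30 = -5.5.

-5.5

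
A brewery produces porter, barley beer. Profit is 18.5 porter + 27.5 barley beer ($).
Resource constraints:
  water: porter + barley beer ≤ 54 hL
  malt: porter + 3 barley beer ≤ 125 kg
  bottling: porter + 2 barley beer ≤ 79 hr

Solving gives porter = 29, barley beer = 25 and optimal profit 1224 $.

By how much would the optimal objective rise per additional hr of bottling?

Binding: water and bottling. Non-binding: malt (21 unused).
By complementary slackness, y = 0 for the non-binding constraint.
Dual feasibility on the basic columns requires 1·y_water + 1·y_bottling = 18.5, 1·y_water + 2·y_bottling = 27.5.
Solving: y_water = 9.5, y_bottling = 9.
Shadow price of bottling = 9.

9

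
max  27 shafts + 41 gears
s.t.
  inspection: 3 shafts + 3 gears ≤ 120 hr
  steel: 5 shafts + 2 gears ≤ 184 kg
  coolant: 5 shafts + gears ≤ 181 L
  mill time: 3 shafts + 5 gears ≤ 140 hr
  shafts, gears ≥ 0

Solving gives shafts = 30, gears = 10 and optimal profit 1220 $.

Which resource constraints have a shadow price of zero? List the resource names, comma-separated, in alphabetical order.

inspection: 120/120 (binding)
steel: 170/184 (slack 14)
coolant: 160/181 (slack 21)
mill time: 140/140 (binding)
By complementary slackness, a constraint with positive slack has shadow price 0 → coolant, steel.

coolant, steel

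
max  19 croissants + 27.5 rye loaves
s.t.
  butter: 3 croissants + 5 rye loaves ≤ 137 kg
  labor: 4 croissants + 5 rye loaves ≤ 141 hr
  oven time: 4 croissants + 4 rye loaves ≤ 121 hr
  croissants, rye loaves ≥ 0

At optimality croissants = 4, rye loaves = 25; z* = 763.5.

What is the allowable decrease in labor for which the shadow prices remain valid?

Binding constraints: butter, labor. The basis is B = [[3,5],[4,5]] with det -5.
Per unit decrease in labor, x* moves by d = (-1, 0.6).
The basis stays optimal until croissants reaches 0; allowable decrease = 4 hr.

4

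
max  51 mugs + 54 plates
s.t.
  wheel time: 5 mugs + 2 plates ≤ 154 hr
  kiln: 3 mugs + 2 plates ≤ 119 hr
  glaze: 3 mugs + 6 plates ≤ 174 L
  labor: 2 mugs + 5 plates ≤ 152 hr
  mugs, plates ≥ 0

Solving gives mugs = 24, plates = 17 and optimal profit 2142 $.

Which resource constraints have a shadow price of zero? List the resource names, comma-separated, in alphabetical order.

kiln, labor

wheel time: 154/154 (binding)
kiln: 106/119 (slack 13)
glaze: 174/174 (binding)
labor: 133/152 (slack 19)
By complementary slackness, a constraint with positive slack has shadow price 0 → kiln, labor.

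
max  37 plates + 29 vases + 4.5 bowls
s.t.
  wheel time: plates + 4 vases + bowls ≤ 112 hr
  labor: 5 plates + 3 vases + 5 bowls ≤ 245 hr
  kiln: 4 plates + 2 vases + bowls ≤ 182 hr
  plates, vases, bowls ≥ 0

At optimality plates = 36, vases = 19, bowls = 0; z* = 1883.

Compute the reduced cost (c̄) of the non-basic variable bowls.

-7

At the optimum: wheel time uses 112 of 112 (binding); labor uses 237 of 245 (slack = 8); kiln uses 182 of 182 (binding).
By complementary slackness, y = 0 for the non-binding constraint.
From A_Bᵀ y = c: 1·y_wheel time + 4·y_kiln = 37; 4·y_wheel time + 2·y_kiln = 29.
→ y_wheel time = 3 and y_kiln = 8.5.
Reduced cost of bowls: c₃ − yᵀa₃ = 4.5 − (3·1 + 8.5·1) = 4.5 − 11.5 = -7.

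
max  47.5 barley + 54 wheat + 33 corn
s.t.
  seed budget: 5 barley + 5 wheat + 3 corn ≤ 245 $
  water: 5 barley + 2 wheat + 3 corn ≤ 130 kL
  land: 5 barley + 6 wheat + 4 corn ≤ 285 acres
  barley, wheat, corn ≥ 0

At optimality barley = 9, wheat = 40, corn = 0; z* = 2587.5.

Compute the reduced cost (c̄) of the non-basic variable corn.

-2

At the optimum: seed budget uses 245 of 245 (binding); water uses 125 of 130 (slack = 5); land uses 285 of 285 (binding).
By complementary slackness, y = 0 for the non-binding constraint.
The binding rows give the dual system: 5·y_seed budget + 5·y_land = 47.5 and 5·y_seed budget + 6·y_land = 54.
Solving: y_seed budget = 3, y_land = 6.5.
Reduced cost of corn: c₃ − yᵀa₃ = 33 − (3·3 + 6.5·4) = 33 − 35 = -2.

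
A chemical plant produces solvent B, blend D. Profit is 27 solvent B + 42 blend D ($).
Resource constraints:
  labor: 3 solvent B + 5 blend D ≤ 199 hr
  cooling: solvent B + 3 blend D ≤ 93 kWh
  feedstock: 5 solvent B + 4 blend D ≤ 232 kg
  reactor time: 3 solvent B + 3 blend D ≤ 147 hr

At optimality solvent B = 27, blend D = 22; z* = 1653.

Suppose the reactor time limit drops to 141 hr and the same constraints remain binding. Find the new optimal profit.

Binding: cooling and reactor time. Non-binding: labor (8 unused), feedstock (9 unused).
Since labor, feedstock are not tight, their duals are 0.
Dual feasibility on the basic columns requires 1·y_cooling + 3·y_reactor time = 27, 3·y_cooling + 3·y_reactor time = 42.
→ y_cooling = 7.5 and y_reactor time = 6.5.
Δz = y_reactor time·Δb = 6.5 × (-6) = -39, so new z* = 1653 − 39 = 1614.

1614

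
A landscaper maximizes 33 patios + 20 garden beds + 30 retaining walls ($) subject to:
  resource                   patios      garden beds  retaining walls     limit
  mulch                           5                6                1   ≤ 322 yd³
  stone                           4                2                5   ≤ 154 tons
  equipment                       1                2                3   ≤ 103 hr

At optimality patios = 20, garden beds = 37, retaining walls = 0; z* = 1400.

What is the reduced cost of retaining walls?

-6

Check each constraint at x*: mulch 322/322 (tight); stone 154/154 (tight); equipment 94/103 (slack 9).
Slack constraints have shadow price 0 (complementary slackness).
The binding rows give the dual system: 5·y_mulch + 4·y_stone = 33 and 6·y_mulch + 2·y_stone = 20.
This yields shadow prices y_mulch = 1, y_stone = 7.
Reduced cost of retaining walls: c₃ − yᵀa₃ = 30 − (1·1 + 7·5) = 30 − 36 = -6.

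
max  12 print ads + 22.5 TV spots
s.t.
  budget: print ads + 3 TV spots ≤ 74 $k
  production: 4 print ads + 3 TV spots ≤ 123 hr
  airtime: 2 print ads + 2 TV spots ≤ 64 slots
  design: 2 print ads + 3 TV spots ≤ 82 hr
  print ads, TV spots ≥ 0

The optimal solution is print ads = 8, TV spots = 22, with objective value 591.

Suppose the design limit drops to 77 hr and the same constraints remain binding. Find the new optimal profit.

Binding: budget and design. Non-binding: production (25 unused), airtime (4 unused).
Slack constraints have shadow price 0 (complementary slackness).
Dual feasibility on the basic columns requires 1·y_budget + 2·y_design = 12, 3·y_budget + 3·y_design = 22.5.
This yields shadow prices y_budget = 3, y_design = 4.5.
Δz = y_design·Δb = 4.5 × (-5) = -22.5, so new z* = 591 − 22.5 = 568.5.

568.5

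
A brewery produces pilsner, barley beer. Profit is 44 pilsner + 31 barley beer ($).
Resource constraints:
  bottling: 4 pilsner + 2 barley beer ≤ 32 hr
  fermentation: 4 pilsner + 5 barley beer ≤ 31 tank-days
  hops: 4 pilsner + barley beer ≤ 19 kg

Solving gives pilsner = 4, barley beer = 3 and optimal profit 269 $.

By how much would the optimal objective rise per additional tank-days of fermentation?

Check each constraint at x*: bottling 22/32 (slack 10); fermentation 31/31 (tight); hops 19/19 (tight).
Slack constraints have shadow price 0 (complementary slackness).
The binding rows give the dual system: 4·y_fermentation + 4·y_hops = 44 and 5·y_fermentation + 1·y_hops = 31.
Solving: y_fermentation = 5, y_hops = 6.
Shadow price of fermentation = 5.

5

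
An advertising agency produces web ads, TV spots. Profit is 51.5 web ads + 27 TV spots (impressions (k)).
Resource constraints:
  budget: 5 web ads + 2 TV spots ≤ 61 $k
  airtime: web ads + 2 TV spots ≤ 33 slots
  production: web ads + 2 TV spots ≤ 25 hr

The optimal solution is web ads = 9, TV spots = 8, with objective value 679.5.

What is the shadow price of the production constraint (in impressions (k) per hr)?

4

Binding: budget and production. Non-binding: airtime (8 unused).
By complementary slackness, y = 0 for the non-binding constraint.
Dual feasibility on the basic columns requires 5·y_budget + 1·y_production = 51.5, 2·y_budget + 2·y_production = 27.
Solving: y_budget = 9.5, y_production = 4.
Shadow price of production = 4.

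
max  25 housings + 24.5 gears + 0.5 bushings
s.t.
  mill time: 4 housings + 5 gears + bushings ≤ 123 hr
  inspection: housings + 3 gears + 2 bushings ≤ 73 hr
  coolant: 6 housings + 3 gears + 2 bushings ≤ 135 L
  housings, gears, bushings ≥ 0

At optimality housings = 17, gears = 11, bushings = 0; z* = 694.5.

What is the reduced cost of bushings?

At the optimum: mill time uses 123 of 123 (binding); inspection uses 50 of 73 (slack = 23); coolant uses 135 of 135 (binding).
Slack constraints have shadow price 0 (complementary slackness).
Dual feasibility on the basic columns requires 4·y_mill time + 6·y_coolant = 25, 5·y_mill time + 3·y_coolant = 24.5.
This yields shadow prices y_mill time = 4, y_coolant = 1.5.
Reduced cost of bushings: c₃ − yᵀa₃ = 0.5 − (4·1 + 1.5·2) = 0.5 − 7 = -6.5.

-6.5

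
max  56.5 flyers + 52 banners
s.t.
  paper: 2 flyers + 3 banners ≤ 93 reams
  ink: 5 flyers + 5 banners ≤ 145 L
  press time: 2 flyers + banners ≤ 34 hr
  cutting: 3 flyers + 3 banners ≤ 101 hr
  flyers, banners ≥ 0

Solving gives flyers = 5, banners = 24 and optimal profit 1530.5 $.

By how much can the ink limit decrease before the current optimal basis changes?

60

Binding constraints: ink, press time. The basis is B = [[5,5],[2,1]] with det -5.
Per unit decrease in ink, x* moves by d = (0.2, -0.4).
The basis stays optimal until banners reaches 0; allowable decrease = 60 L.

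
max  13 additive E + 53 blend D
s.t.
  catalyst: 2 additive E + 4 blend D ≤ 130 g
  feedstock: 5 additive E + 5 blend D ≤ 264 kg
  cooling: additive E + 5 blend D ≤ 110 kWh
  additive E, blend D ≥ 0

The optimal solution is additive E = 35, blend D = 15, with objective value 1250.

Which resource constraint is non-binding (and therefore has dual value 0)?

catalyst: 130/130 (binding)
feedstock: 250/264 (slack 14)
cooling: 110/110 (binding)
By complementary slackness, a constraint with positive slack has shadow price 0 → feedstock.

feedstock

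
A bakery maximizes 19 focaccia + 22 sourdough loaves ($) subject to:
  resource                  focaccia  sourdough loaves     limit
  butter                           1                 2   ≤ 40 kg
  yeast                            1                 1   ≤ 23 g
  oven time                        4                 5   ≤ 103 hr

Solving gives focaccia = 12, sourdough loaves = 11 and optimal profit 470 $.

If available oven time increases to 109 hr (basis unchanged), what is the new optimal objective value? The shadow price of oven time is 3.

Δb = 6, so new z* = 470 + (3)·(6) = 470 + 18 = 488.

488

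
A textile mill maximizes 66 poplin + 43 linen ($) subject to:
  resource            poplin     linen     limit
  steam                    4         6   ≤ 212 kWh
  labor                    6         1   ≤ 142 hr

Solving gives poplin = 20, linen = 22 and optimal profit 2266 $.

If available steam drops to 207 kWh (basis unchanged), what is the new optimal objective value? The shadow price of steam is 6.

2236

Δb = -5, so new z* = 2266 + (6)·(-5) = 2266 − 30 = 2236.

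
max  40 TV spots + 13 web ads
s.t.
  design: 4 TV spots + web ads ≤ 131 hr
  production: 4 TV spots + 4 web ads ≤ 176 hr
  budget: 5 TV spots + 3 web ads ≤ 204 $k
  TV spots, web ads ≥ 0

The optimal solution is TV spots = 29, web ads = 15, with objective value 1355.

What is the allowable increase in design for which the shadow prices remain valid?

Binding constraints: design, production. The basis is B = [[4,1],[4,4]] with det 12.
Per unit increase in design, x* moves by d = (0.3333, -0.3333).
The basis stays optimal until budget becomes binding; allowable increase = 21 hr.

21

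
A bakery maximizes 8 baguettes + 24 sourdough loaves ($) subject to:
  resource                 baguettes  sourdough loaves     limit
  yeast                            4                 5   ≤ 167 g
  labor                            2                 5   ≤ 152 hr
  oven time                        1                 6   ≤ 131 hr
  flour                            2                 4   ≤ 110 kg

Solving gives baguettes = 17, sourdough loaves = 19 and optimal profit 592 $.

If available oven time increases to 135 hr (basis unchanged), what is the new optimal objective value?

600

Binding: oven time and flour. Non-binding: yeast (4 unused), labor (23 unused).
Since yeast, labor are not tight, their duals are 0.
From A_Bᵀ y = c: 1·y_oven time + 2·y_flour = 8; 6·y_oven time + 4·y_flour = 24.
→ y_oven time = 2 and y_flour = 3.
Δz = y_oven time·Δb = 2 × (4) = 8, so new z* = 592 + 8 = 600.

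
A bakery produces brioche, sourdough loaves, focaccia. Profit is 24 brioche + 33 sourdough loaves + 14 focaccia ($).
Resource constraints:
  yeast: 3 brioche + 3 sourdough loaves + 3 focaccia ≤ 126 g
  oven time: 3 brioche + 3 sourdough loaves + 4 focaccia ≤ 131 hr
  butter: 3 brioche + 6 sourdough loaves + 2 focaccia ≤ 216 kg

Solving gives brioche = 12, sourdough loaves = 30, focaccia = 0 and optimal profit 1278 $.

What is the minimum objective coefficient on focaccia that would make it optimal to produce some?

21

At the optimum: yeast uses 126 of 126 (binding); oven time uses 126 of 131 (slack = 5); butter uses 216 of 216 (binding).
Slack constraints have shadow price 0 (complementary slackness).
The binding rows give the dual system: 3·y_yeast + 3·y_butter = 24 and 3·y_yeast + 6·y_butter = 33.
This yields shadow prices y_yeast = 5, y_butter = 3.
focaccia enters the basis when its profit ≥ yᵀa₃ = 5·3 + 3·2 = 21.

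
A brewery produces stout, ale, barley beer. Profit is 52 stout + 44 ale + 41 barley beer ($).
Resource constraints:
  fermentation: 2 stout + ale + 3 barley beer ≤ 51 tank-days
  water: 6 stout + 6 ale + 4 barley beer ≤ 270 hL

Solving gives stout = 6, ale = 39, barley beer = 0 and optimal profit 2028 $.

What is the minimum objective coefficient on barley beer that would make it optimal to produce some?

48

At the optimum: fermentation uses 51 of 51 (binding); water uses 270 of 270 (binding).
From A_Bᵀ y = c: 2·y_fermentation + 6·y_water = 52; 1·y_fermentation + 6·y_water = 44.
→ y_fermentation = 8 and y_water = 6.
barley beer enters the basis when its profit ≥ yᵀa₃ = 8·3 + 6·4 = 48.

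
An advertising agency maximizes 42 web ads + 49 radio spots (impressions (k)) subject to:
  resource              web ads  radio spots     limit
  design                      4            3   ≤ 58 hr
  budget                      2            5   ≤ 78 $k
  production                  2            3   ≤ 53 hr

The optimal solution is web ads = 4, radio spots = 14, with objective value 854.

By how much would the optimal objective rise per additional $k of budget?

5

At the optimum: design uses 58 of 58 (binding); budget uses 78 of 78 (binding); production uses 50 of 53 (slack = 3).
Since production is not tight, its dual is 0.
Dual feasibility on the basic columns requires 4·y_design + 2·y_budget = 42, 3·y_design + 5·y_budget = 49.
→ y_design = 8 and y_budget = 5.
Shadow price of budget = 5.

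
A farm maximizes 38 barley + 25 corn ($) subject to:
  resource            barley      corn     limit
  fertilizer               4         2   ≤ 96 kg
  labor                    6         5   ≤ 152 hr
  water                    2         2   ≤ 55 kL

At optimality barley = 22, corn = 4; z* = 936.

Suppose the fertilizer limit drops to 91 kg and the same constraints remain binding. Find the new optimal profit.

911

Check each constraint at x*: fertilizer 96/96 (tight); labor 152/152 (tight); water 52/55 (slack 3).
Since water is not tight, its dual is 0.
From A_Bᵀ y = c: 4·y_fertilizer + 6·y_labor = 38; 2·y_fertilizer + 5·y_labor = 25.
This yields shadow prices y_fertilizer = 5, y_labor = 3.
Δz = y_fertilizer·Δb = 5 × (-5) = -25, so new z* = 936 − 25 = 911.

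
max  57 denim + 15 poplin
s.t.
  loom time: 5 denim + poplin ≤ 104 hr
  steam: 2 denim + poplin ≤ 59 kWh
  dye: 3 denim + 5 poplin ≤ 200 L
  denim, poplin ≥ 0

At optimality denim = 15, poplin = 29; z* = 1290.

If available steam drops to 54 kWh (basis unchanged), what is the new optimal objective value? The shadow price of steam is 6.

1260

Δb = -5, so new z* = 1290 + (6)·(-5) = 1290 − 30 = 1260.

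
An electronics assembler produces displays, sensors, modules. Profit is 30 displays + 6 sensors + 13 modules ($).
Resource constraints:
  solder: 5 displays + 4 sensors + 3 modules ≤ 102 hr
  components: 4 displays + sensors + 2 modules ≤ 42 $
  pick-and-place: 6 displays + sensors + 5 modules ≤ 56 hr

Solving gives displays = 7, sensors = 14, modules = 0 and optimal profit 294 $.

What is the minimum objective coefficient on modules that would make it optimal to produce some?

21

At the optimum: solder uses 91 of 102 (slack = 11); components uses 42 of 42 (binding); pick-and-place uses 56 of 56 (binding).
By complementary slackness, y = 0 for the non-binding constraint.
The binding rows give the dual system: 4·y_components + 6·y_pick-and-place = 30 and 1·y_components + 1·y_pick-and-place = 6.
→ y_components = 3 and y_pick-and-place = 3.
modules enters the basis when its profit ≥ yᵀa₃ = 3·2 + 3·5 = 21.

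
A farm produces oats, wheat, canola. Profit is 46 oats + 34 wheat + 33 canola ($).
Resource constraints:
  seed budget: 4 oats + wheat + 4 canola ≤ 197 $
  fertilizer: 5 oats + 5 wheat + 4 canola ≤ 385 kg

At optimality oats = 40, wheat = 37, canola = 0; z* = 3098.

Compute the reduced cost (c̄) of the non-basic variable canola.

At the optimum: seed budget uses 197 of 197 (binding); fertilizer uses 385 of 385 (binding).
The binding rows give the dual system: 4·y_seed budget + 5·y_fertilizer = 46 and 1·y_seed budget + 5·y_fertilizer = 34.
Solving: y_seed budget = 4, y_fertilizer = 6.
Reduced cost of canola: c₃ − yᵀa₃ = 33 − (4·4 + 6·4) = 33 − 40 = -7.

-7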